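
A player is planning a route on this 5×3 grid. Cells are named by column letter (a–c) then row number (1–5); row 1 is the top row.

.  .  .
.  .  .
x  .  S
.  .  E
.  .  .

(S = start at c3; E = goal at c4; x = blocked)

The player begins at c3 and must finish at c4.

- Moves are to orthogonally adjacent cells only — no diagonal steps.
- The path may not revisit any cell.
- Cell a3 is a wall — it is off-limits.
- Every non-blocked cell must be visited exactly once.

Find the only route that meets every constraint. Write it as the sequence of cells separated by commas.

Need to visit all 14 open cells exactly once, starting at c3 and ending at c4.
Cell c1 has only two open neighbours (c2 and b1), so the path must pass straight through it: one of those is the cell it's entered from and the other is where it exits.
Route from c3: up 2 to c1, left 2 to a1, down 1 to a2, right 1 to b2, down 2 to b4, left 1 to a4, down 1 to a5, right 2 to c5, up 1 to c4 — 13 moves in all.
Check: all 14 open cells covered.

c3, c2, c1, b1, a1, a2, b2, b3, b4, a4, a5, b5, c5, c4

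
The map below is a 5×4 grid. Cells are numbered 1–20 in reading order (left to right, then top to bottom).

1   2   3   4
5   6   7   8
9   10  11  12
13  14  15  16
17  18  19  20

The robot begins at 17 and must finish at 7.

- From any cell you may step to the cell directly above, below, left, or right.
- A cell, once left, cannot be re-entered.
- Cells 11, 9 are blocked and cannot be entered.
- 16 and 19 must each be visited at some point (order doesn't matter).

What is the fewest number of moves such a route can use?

Any route passes through 16 and 19 in some order between 17 and 7. Summing Manhattan distances along each leg and taking the cheapest ordering (17 → 19 → 16 → 7) gives a lower bound of 2 + 2 + 3 = 7 moves.
A route of 7 moves achieves this: 17 → 18 → 19 → 15 → 16 → 12 → 8 → 7.
Since 7 matches the lower bound, it is optimal.

7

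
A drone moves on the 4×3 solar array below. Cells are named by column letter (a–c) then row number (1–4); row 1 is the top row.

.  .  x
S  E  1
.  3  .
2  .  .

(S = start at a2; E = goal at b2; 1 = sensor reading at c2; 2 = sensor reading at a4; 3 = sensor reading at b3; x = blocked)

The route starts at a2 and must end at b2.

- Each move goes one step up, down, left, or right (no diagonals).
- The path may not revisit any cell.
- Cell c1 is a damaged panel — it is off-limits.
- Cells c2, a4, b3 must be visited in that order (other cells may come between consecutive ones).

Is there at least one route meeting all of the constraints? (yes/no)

no

Ignoring the required order, 1 revisit-free route from a2 to b2 passes through all of c2, a4, and b3; the waypoint orders that occur are a4 → b3 → c2 (1) — never c2 → a4 → b3.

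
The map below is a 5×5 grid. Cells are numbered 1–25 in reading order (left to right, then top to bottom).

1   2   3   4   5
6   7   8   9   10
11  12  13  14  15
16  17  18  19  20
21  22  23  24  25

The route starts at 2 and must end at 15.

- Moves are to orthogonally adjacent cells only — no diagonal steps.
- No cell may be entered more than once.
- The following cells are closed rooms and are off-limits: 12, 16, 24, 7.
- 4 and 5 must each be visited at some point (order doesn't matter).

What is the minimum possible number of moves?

5

Any route passes through 4 and 5 in some order between 2 and 15. Summing Manhattan distances along each leg and taking the cheapest ordering (2 → 4 → 5 → 15) gives a lower bound of 2 + 1 + 2 = 5 moves.
A route of 5 moves achieves this: 2 → 3 → 4 → 5 → 10 → 15.
Since 5 matches the lower bound, it is optimal.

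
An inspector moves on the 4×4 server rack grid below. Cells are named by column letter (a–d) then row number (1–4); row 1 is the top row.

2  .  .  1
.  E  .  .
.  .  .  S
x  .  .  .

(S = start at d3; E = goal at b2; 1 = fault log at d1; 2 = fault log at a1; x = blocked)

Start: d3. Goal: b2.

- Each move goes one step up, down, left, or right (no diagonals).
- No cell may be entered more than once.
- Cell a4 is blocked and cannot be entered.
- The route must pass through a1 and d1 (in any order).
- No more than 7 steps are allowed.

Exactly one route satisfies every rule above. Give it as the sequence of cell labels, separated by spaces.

The 7-move cap with required stops at a1, d1 leaves no slack for detours.
Route from d3: 2× up (reaching d1), 3× left (reaching a1), down to a2, right to b2 — 7 moves in all.
Check: all required cells visited; 7 ≤ 7 moves.

d3 d2 d1 c1 b1 a1 a2 b2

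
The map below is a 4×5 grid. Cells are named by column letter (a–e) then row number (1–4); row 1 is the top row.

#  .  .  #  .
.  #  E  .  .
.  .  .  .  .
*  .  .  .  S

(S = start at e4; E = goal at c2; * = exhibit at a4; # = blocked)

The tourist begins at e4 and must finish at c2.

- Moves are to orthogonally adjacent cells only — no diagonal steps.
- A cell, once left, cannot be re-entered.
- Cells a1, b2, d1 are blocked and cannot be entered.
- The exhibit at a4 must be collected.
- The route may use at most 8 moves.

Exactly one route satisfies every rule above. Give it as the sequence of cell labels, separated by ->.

e4 -> d4 -> c4 -> b4 -> a4 -> a3 -> b3 -> c3 -> c2

Any route must reach a4 and still end at c2 within 8 moves, so the order of the required stops is forced.
Route from e4: 4× left (reaching a4), up to a3, 2× right (reaching c3), up to c2 — 8 moves in all.
Check: all required cells visited; 8 ≤ 8 moves.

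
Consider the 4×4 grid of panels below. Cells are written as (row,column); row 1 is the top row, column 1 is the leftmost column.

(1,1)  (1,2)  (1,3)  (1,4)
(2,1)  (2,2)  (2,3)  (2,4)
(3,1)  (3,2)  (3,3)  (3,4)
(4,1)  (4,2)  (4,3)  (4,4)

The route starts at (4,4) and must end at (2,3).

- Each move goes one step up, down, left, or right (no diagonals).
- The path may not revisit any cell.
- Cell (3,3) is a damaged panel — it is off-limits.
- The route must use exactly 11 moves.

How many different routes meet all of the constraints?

8

Need simple routes of exactly 11 moves from (4,4) to (2,3) (Manhattan distance 3, so 4 moves are spent on a detour and 4 undoing it).
Enumerating: (4,4) (3,4) (2,4) (1,4) (1,3) (1,2) (1,1) (2,1) (3,1) (3,2) (2,2) (2,3) | (4,4) (4,3) (4,2) (3,2) (2,2) (2,1) (1,1) (1,2) (1,3) (1,4) (2,4) (2,3) | (4,4) (4,3) (4,2) (3,2) (3,1) (2,1) (1,1) (1,2) (1,3) (1,4) (2,4) (2,3) | (4,4) (4,3) (4,2) (3,2) (3,1) (2,1) (2,2) (1,2) (1,3) (1,4) (2,4) (2,3) | (4,4) (4,3) (4,2) (4,1) (3,1) (2,1) (1,1) (1,2) (1,3) (1,4) (2,4) (2,3) | (4,4) (4,3) (4,2) (4,1) (3,1) (2,1) (2,2) (1,2) (1,3) (1,4) (2,4) (2,3) | (4,4) (4,3) (4,2) (4,1) (3,1) (3,2) (2,2) (1,2) (1,3) (1,4) (2,4) (2,3) | (4,4) (4,3) (4,2) (4,1) (3,1) (3,2) (2,2) (2,1) (1,1) (1,2) (1,3) (2,3).
That gives 8 routes.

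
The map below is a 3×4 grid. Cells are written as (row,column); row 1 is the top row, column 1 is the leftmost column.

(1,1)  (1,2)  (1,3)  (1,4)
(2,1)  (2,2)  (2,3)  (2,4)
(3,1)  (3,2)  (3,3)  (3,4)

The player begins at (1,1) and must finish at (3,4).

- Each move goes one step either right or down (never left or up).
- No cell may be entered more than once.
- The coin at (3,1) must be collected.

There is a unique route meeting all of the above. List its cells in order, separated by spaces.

Moves only go right or down, so the column and row indices never decrease.
Route from (1,1): down 2 to (3,1), right 3 to (3,4) — 5 moves in all.
Check: all required cells visited.

(1,1) (2,1) (3,1) (3,2) (3,3) (3,4)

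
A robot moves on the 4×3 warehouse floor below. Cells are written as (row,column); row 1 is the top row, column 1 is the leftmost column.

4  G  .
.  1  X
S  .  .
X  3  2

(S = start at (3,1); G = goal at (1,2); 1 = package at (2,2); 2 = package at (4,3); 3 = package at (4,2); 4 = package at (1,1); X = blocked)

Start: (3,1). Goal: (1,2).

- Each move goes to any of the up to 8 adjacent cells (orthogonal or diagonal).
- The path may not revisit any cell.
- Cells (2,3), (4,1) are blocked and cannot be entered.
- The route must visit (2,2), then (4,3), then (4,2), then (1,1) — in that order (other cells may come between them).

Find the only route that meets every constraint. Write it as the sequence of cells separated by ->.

(3,1) -> (2,2) -> (3,3) -> (4,3) -> (4,2) -> (3,2) -> (2,1) -> (1,1) -> (1,2)

The waypoints must appear in the order (2,2), (4,3), (4,2), (1,1), with no cell reused.
Route from (3,1): up-right to (2,2), down-right to (3,3), down to (4,3), left to (4,2), up to (3,2), up-left to (2,1), up to (1,1), right to (1,2) — 8 moves in all.
Check: order respected (1 at step 1, 2 at step 3, 3 at step 4, 4 at step 7).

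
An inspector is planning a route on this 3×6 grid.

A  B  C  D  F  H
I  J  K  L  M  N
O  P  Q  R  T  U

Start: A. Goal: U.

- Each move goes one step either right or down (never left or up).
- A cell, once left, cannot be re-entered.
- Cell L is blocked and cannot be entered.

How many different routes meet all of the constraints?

9

A right/down-only route from A to U makes exactly 2 down-moves and 5 right-moves in some order.
With no other constraints that would be C(7,2) = 21 routes.
Subtract routes through each blocked cell (inclusion–exclusion for overlaps): − through L: 12 → 9.
That gives 9 routes.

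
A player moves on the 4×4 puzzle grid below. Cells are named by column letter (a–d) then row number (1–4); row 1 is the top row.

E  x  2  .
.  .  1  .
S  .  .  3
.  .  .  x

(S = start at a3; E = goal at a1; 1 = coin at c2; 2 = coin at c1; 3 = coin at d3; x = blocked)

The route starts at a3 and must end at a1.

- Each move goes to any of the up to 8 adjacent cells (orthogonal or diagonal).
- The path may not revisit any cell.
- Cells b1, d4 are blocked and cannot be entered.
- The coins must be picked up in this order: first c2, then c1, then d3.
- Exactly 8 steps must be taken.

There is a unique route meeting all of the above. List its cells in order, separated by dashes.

The waypoints must appear in the order c2, c1, d3, with no cell reused.
Route from a3: right 1 to b3, up-right 1 to c2, up 1 to c1, down-right 1 to d2, down 1 to d3, left 1 to c3, up-left 2 to a1 — 8 moves in all.
Check: order respected (1 at step 2, 2 at step 3, 3 at step 5); 8 moves as required.

a3 - b3 - c2 - c1 - d2 - d3 - c3 - b2 - a1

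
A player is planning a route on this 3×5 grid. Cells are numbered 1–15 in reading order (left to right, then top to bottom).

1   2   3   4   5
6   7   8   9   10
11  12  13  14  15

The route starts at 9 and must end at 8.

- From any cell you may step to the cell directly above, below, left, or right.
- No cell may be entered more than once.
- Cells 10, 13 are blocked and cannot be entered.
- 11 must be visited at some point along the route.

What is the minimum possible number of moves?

Any route passes through 11 somewhere between 9 and 8. Summing Manhattan distances along the two legs (9 → 11 → 8) gives a lower bound of 4 + 3 = 7 moves.
The shortest route satisfying every rule uses 9 moves: 9 → 4 → 3 → 2 → 1 → 6 → 11 → 12 → 7 → 8.
The no-revisit rule (legs can't share cells) pushes the minimum above the 7-move bound; an exhaustive check rules out every length from 7 to 8, leaving 9 as the minimum.

9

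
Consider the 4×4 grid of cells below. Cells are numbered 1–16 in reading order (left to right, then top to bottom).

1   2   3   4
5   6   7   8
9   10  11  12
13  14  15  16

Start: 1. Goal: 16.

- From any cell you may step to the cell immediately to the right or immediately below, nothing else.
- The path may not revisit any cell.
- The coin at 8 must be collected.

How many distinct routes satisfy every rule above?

4

A right/down-only route from 1 to 16 makes exactly 3 down-moves and 3 right-moves in some order.
With no other constraints that would be C(6,3) = 20 routes.
Split at 8 and multiply the segment counts: 1→8: 4; 8→16: 1; product = 4.
That gives 4 routes.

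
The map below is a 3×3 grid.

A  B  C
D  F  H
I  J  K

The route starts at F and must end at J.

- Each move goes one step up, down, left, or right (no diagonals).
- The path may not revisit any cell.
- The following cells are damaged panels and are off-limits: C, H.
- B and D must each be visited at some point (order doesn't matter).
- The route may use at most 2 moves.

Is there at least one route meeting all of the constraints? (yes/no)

no

Even ignoring the no-revisit rule, getting from F to J, taking the cheapest ordering F → B → D → J needs at least 1 + 2 + 2 = 5 moves (Manhattan distance per leg), which exceeds the 2-move limit.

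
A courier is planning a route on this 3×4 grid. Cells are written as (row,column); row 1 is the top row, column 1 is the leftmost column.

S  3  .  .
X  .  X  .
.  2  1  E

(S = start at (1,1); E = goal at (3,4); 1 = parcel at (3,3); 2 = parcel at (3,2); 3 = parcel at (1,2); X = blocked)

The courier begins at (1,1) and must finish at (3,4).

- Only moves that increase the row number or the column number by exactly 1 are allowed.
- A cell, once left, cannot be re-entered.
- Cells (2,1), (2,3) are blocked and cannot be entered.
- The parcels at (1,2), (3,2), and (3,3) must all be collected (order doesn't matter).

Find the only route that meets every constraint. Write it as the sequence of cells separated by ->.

(1,1) -> (1,2) -> (2,2) -> (3,2) -> (3,3) -> (3,4)

Moves only go right or down, so the column and row indices never decrease.
Route from (1,1): right 1 to (1,2), down 2 to (3,2), right 2 to (3,4) — 5 moves in all.
Check: all required cells visited.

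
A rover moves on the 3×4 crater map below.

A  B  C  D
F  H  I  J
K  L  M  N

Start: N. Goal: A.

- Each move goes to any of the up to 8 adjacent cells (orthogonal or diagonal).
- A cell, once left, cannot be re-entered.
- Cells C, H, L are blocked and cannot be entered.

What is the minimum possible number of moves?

With diagonal moves allowed, the Chebyshev distance max(|Δrow|,|Δcol|) from N to A is 3, so at least 3 moves are needed.
A route of 3 moves achieves this: N → I → B → A.
Since 3 matches the lower bound, it is optimal.

3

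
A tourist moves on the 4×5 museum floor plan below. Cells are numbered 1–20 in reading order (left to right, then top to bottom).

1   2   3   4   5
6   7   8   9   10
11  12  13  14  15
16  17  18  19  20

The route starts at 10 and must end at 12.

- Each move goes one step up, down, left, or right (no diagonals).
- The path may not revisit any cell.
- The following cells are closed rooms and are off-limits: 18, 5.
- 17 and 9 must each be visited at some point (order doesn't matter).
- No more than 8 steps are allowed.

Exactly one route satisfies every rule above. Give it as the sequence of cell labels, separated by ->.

Any route must reach 17 and 9 and still end at 12 within 8 moves, so the order of the required stops is forced.
Route from 10: 4× left (reaching 6), 2× down (reaching 16), right to 17, up to 12 — 8 moves in all.
Check: all required cells visited; 8 ≤ 8 moves.

10 -> 9 -> 8 -> 7 -> 6 -> 11 -> 16 -> 17 -> 12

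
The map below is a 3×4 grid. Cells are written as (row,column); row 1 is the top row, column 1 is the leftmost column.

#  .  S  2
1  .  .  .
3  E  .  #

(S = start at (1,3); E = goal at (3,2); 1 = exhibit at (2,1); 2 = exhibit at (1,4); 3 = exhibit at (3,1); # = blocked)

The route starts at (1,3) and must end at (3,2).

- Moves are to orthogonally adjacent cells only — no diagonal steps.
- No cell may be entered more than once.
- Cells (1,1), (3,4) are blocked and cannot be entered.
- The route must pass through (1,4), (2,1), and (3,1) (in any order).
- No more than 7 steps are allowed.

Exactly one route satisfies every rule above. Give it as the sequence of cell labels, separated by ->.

The budget equals the shortest possible length, so every move has to be on a shortest route through the required cells.
Route from (1,3): right to (1,4), down to (2,4), 3× left (reaching (2,1)), down to (3,1), right to (3,2) — 7 moves in all.
Check: all required cells visited; 7 ≤ 7 moves.

(1,3) -> (1,4) -> (2,4) -> (2,3) -> (2,2) -> (2,1) -> (3,1) -> (3,2)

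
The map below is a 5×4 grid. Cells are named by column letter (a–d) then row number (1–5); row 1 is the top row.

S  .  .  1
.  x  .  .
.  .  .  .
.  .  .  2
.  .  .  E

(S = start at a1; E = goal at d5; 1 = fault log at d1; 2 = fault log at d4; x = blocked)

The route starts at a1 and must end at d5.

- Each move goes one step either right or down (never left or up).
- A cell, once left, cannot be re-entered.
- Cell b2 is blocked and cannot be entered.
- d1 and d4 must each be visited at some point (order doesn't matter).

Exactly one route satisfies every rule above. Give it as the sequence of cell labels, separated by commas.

a1, b1, c1, d1, d2, d3, d4, d5

Moves only go right or down, so the column and row indices never decrease.
Route from a1: right 3 to d1, down 4 to d5 — 7 moves in all.
Check: all required cells visited.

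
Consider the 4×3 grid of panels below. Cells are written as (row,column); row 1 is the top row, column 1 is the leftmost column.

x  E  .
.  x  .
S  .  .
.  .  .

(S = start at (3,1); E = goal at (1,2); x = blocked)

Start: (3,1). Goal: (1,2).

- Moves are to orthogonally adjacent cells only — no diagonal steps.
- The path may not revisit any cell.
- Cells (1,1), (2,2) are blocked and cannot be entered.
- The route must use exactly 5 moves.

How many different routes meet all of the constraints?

1

Need simple routes of exactly 5 moves from (3,1) to (1,2) (Manhattan distance 3, so 1 moves are spent on a detour and 1 undoing it).
Enumerating: (3,1) (3,2) (3,3) (2,3) (1,3) (1,2).
That gives 1 route.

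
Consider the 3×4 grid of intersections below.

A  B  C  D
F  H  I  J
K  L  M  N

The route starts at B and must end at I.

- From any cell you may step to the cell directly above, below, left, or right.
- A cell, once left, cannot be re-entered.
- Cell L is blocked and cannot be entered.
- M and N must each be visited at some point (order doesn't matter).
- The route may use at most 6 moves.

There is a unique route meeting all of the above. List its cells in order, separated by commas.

Any route must reach M and N and still end at I within 6 moves, so the order of the required stops is forced.
Route from B: 2× right (reaching D), 2× down (reaching N), left to M, up to I — 6 moves in all.
Check: all required cells visited; 6 ≤ 6 moves.

B, C, D, J, N, M, I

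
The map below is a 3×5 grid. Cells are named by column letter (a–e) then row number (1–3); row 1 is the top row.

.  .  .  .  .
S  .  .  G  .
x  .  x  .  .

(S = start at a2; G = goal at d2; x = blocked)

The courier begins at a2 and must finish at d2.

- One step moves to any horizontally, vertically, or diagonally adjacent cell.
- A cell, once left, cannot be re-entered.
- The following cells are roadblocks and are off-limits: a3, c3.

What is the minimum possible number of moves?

With diagonal moves allowed, the Chebyshev distance max(|Δrow|,|Δcol|) from a2 to d2 is 3, so at least 3 moves are needed.
A route of 3 moves achieves this: a2 → b1 → c1 → d2.
Since 3 matches the lower bound, it is optimal.

3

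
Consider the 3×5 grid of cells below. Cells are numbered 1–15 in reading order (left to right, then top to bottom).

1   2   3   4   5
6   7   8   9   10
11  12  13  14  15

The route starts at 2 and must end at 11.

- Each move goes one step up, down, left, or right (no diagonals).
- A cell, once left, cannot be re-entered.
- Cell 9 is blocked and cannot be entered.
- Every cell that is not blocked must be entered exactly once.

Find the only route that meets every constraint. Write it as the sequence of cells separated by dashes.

Need to visit all 14 open cells exactly once, starting at 2 and ending at 11.
Cell 10 has only two open neighbours (5 and 15), so the path must pass straight through it: one of those is the cell it's entered from and the other is where it exits.
Route from 2: left 1 to 1, down 1 to 6, right 2 to 8, up 1 to 3, right 2 to 5, down 2 to 15, left 4 to 11 — 13 moves in all.
Check: all 14 open cells covered.

2 - 1 - 6 - 7 - 8 - 3 - 4 - 5 - 10 - 15 - 14 - 13 - 12 - 11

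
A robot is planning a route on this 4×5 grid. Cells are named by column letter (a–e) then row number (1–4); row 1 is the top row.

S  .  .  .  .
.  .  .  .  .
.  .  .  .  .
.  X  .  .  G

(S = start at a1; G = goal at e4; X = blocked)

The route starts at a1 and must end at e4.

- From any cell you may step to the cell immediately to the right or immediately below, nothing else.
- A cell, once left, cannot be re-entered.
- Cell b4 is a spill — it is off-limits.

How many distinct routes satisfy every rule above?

A right/down-only route from a1 to e4 makes exactly 3 down-moves and 4 right-moves in some order.
With no other constraints that would be C(7,3) = 35 routes.
Subtract routes through each blocked cell (inclusion–exclusion for overlaps): − through b4: 4 → 31.
That gives 31 routes.

31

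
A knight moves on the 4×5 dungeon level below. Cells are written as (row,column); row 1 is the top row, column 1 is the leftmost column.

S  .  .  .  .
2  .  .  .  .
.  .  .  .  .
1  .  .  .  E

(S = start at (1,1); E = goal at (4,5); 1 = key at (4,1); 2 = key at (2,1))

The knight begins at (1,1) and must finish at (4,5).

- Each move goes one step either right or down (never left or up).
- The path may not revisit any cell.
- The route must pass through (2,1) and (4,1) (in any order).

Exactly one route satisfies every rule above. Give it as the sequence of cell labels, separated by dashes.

(1,1) - (2,1) - (3,1) - (4,1) - (4,2) - (4,3) - (4,4) - (4,5)

Moves only go right or down, so the column and row indices never decrease.
Route from (1,1): 3× down (reaching (4,1)), 4× right (reaching (4,5)) — 7 moves in all.
Check: all required cells visited.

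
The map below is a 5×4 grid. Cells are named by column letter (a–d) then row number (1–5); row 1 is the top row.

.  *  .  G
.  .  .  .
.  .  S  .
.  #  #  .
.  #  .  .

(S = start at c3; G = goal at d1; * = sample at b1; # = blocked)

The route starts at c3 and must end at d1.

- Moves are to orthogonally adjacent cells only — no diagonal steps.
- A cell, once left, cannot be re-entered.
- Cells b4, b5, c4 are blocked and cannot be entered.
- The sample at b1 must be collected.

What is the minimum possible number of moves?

5

Any route passes through b1 somewhere between c3 and d1. Summing Manhattan distances along the two legs (c3 → b1 → d1) gives a lower bound of 3 + 2 = 5 moves.
A route of 5 moves achieves this: c3 → c2 → b2 → b1 → c1 → d1.
Since 5 matches the lower bound, it is optimal.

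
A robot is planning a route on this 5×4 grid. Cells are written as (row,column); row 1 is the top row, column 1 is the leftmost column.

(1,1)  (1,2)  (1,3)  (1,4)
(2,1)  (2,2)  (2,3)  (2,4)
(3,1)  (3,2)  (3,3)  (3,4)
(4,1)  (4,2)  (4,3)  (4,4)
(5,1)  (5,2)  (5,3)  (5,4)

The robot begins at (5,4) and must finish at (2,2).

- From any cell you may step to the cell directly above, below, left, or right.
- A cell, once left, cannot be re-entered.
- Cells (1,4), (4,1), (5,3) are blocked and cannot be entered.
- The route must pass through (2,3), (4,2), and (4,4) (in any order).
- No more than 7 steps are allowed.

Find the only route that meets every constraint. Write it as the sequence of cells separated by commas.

(5,4), (4,4), (4,3), (4,2), (3,2), (3,3), (2,3), (2,2)

The budget equals the shortest possible length, so every move has to be on a shortest route through the required cells.
Route from (5,4): up to (4,4), 2× left (reaching (4,2)), up to (3,2), right to (3,3), up to (2,3), left to (2,2) — 7 moves in all.
Check: all required cells visited; 7 ≤ 7 moves.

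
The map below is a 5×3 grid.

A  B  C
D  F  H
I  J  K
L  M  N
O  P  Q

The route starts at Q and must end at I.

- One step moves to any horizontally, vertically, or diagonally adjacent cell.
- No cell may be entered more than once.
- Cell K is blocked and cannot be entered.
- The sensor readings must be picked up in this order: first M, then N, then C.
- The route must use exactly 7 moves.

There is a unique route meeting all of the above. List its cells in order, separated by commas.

The waypoints must appear in the order M, N, C, with no cell reused.
Route from Q: up-left to M, right to N, up-left to J, up-right to H, up to C, 2× down-left (reaching I) — 7 moves in all.
Check: order respected (M at step 1, N at step 2, C at step 5); 7 moves as required.

Q, M, N, J, H, C, F, I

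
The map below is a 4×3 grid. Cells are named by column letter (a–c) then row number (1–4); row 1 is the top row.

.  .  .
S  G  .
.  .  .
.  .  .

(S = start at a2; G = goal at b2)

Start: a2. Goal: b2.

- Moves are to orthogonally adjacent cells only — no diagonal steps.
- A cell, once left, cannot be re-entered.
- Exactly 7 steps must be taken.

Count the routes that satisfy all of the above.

Need simple routes of exactly 7 moves from a2 to b2 (Manhattan distance 1, so 3 moves are spent on a detour and 3 undoing it).
Enumerating: a2 a1 b1 c1 c2 c3 b3 b2 | a2 a3 a4 b4 b3 c3 c2 b2 | a2 a3 a4 b4 c4 c3 c2 b2 | a2 a3 a4 b4 c4 c3 b3 b2 | a2 a3 b3 b4 c4 c3 c2 b2 | a2 a3 b3 c3 c2 c1 b1 b2.
That gives 6 routes.

6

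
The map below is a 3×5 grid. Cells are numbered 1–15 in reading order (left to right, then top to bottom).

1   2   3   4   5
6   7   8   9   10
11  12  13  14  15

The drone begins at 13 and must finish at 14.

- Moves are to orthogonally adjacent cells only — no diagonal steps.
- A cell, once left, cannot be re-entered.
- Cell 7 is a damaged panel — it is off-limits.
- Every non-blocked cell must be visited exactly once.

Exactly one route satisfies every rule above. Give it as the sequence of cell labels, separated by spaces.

Need to visit all 14 open cells exactly once, starting at 13 and ending at 14.
Cell 1 has only two open neighbours (6 and 2), so the path must pass straight through it: one of those is the cell it's entered from and the other is where it exits.
Route from 13: left 2 to 11, up 2 to 1, right 2 to 3, down 1 to 8, right 1 to 9, up 1 to 4, right 1 to 5, down 2 to 15, left 1 to 14 — 13 moves in all.
Check: all 14 open cells covered.

13 12 11 6 1 2 3 8 9 4 5 10 15 14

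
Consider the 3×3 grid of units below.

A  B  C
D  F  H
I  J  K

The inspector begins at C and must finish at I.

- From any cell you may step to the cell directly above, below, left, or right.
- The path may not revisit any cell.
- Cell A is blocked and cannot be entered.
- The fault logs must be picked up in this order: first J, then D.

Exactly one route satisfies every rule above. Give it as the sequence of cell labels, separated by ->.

C -> H -> K -> J -> F -> D -> I

The waypoints must appear in the order J, D, with no cell reused.
Route from C: down 2 to K, left 1 to J, up 1 to F, left 1 to D, down 1 to I — 6 moves in all.
Check: order respected (J at step 3, D at step 5).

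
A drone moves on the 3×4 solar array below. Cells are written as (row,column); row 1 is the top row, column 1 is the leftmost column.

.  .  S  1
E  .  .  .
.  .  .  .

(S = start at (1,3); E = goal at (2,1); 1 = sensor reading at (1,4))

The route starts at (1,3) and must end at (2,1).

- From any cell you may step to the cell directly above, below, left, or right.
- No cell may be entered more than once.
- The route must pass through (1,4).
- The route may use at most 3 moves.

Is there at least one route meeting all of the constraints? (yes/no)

Even ignoring the no-revisit rule, getting from (1,3) to (2,1) via (1,4) needs at least 1 + 4 = 5 moves (Manhattan distance per leg), which exceeds the 3-move limit.

no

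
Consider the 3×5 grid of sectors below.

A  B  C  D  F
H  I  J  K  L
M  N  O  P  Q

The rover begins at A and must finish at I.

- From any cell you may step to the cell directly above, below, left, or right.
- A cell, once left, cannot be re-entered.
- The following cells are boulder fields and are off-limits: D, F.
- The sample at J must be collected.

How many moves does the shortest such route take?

Any route passes through J somewhere between A and I. Summing Manhattan distances along the two legs (A → J → I) gives a lower bound of 3 + 1 = 4 moves.
A route of 4 moves achieves this: A → B → C → J → I.
Since 4 matches the lower bound, it is optimal.

4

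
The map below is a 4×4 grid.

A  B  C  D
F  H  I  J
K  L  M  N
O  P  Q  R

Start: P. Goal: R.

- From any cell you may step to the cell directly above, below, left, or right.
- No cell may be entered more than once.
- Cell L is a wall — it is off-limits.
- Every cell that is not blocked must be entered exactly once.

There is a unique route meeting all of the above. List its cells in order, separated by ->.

Need to visit all 15 open cells exactly once, starting at P and ending at R.
Cell A has only two open neighbours (F and B), so the path must pass straight through it: one of those is the cell it's entered from and the other is where it exits.
Route from P: left 1 to O, up 3 to A, right 1 to B, down 1 to H, right 1 to I, up 1 to C, right 1 to D, down 2 to N, left 1 to M, down 1 to Q, right 1 to R — 14 moves in all.
Check: all 15 open cells covered.

P -> O -> K -> F -> A -> B -> H -> I -> C -> D -> J -> N -> M -> Q -> R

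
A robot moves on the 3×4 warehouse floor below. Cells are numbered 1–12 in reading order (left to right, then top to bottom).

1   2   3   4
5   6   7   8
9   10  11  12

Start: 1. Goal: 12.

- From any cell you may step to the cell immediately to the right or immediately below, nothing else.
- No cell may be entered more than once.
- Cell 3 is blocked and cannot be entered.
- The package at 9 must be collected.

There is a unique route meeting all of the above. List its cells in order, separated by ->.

1 -> 5 -> 9 -> 10 -> 11 -> 12

Moves only go right or down, so the column and row indices never decrease.
Route from 1: 2× down (reaching 9), 3× right (reaching 12) — 5 moves in all.
Check: all required cells visited.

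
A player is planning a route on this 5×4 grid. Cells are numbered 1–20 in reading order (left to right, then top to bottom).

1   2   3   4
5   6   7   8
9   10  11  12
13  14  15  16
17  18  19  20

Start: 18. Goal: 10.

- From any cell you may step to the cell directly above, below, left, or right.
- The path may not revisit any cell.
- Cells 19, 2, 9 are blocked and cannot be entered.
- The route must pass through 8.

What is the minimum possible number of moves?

Any route passes through 8 somewhere between 18 and 10. Summing Manhattan distances along the two legs (18 → 8 → 10) gives a lower bound of 5 + 3 = 8 moves.
A route of 8 moves achieves this: 18 → 14 → 15 → 11 → 12 → 8 → 7 → 6 → 10.
Since 8 matches the lower bound, it is optimal.

8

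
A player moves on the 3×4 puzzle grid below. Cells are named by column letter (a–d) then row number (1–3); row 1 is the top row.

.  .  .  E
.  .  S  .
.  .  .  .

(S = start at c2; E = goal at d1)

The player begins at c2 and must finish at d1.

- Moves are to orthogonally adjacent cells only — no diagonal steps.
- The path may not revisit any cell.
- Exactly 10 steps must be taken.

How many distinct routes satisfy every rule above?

Need simple routes of exactly 10 moves from c2 to d1 (Manhattan distance 2, so 4 moves are spent on a detour and 4 undoing it).
Enumerating: c2 c1 b1 b2 a2 a3 b3 c3 d3 d2 d1 | c2 c1 b1 a1 a2 a3 b3 c3 d3 d2 d1 | c2 c1 b1 a1 a2 b2 b3 c3 d3 d2 d1 | c2 b2 b1 a1 a2 a3 b3 c3 d3 d2 d1 | c2 d2 d3 c3 b3 b2 a2 a1 b1 c1 d1 | c2 d2 d3 c3 b3 a3 a2 a1 b1 c1 d1 | c2 d2 d3 c3 b3 a3 a2 b2 b1 c1 d1.
That gives 7 routes.

7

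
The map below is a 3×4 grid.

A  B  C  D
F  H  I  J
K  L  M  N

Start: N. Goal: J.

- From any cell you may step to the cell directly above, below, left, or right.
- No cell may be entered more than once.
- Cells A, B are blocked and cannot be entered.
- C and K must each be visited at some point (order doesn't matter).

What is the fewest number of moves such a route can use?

9

Any route passes through C and K in some order between N and J. Summing Manhattan distances along each leg and taking the cheapest ordering (N → K → C → J) gives a lower bound of 3 + 4 + 2 = 9 moves.
A route of 9 moves achieves this: N → M → L → K → F → H → I → C → D → J.
Since 9 matches the lower bound, it is optimal.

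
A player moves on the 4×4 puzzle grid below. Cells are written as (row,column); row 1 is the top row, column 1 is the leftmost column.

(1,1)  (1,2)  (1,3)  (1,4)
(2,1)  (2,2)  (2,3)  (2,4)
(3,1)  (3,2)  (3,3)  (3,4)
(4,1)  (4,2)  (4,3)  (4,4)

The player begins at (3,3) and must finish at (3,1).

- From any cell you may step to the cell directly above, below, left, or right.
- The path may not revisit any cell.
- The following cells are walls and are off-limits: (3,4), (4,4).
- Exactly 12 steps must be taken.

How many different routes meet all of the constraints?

Need simple routes of exactly 12 moves from (3,3) to (3,1) (Manhattan distance 2, so 5 moves are spent on a detour and 5 undoing it).
Enumerating: (3,3) (2,3) (2,4) (1,4) (1,3) (1,2) (1,1) (2,1) (2,2) (3,2) (4,2) (4,1) (3,1) | (3,3) (4,3) (4,2) (3,2) (2,2) (2,3) (2,4) (1,4) (1,3) (1,2) (1,1) (2,1) (3,1).
That gives 2 routes.

2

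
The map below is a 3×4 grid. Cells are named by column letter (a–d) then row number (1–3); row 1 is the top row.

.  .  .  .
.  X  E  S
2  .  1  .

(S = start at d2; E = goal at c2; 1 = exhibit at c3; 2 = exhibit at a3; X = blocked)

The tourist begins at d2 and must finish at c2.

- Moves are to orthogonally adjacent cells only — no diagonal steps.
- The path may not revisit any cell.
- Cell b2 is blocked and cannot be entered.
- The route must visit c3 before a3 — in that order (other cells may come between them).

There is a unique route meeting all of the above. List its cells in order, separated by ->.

The waypoints must appear in the order c3, a3, with no cell reused.
Route from d2: down to d3, 3× left (reaching a3), 2× up (reaching a1), 2× right (reaching c1), down to c2 — 9 moves in all.
Check: order respected (1 at step 2, 2 at step 4).

d2 -> d3 -> c3 -> b3 -> a3 -> a2 -> a1 -> b1 -> c1 -> c2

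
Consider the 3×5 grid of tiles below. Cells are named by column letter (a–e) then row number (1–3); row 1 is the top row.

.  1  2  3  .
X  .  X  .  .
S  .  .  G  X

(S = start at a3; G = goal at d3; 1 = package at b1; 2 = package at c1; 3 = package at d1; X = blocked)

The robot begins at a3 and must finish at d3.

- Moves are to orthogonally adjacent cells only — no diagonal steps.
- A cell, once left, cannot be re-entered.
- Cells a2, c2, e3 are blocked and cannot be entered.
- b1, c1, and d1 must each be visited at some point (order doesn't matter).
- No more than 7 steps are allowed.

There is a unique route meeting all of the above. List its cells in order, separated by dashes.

a3 - b3 - b2 - b1 - c1 - d1 - d2 - d3

Any route must reach b1, c1, and d1 and still end at d3 within 7 moves, so the order of the required stops is forced.
Route from a3: right to b3, 2× up (reaching b1), 2× right (reaching d1), 2× down (reaching d3) — 7 moves in all.
Check: all required cells visited; 7 ≤ 7 moves.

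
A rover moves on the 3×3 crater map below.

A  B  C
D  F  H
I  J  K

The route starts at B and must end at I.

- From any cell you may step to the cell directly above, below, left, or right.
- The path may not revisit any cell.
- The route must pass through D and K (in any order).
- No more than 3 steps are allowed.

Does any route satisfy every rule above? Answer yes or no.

no

Even ignoring the no-revisit rule, getting from B to I, taking the cheapest ordering B → K → D → I needs at least 3 + 3 + 1 = 7 moves (Manhattan distance per leg), which exceeds the 3-move limit.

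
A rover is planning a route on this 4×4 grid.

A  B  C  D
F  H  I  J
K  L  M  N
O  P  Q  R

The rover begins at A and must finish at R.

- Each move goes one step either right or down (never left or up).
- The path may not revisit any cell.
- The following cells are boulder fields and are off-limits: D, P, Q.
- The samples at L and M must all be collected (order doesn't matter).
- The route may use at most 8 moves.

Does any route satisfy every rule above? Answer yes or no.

One route that works: A → F → K → L → M → N → R.

yes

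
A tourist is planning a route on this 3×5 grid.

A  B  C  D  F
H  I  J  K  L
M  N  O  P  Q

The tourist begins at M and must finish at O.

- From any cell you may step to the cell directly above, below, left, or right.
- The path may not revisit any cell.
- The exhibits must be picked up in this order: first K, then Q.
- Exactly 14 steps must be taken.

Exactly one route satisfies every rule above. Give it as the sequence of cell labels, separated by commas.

The waypoints must appear in the order K, Q, with no cell reused.
Route from M: right 1 to N, up 1 to I, left 1 to H, up 1 to A, right 2 to C, down 1 to J, right 1 to K, up 1 to D, right 1 to F, down 2 to Q, left 2 to O — 14 moves in all.
Check: order respected (K at step 8, Q at step 12); 14 moves as required.

M, N, I, H, A, B, C, J, K, D, F, L, Q, P, O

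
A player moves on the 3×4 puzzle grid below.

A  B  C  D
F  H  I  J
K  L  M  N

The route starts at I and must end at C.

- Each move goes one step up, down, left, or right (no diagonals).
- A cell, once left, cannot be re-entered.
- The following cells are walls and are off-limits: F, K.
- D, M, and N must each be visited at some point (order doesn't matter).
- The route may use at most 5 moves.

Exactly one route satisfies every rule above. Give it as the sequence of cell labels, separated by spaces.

Any route must reach D, M, and N and still end at C within 5 moves, so the order of the required stops is forced.
Route from I: down 1 to M, right 1 to N, up 2 to D, left 1 to C — 5 moves in all.
Check: all required cells visited; 5 ≤ 5 moves.

I M N J D C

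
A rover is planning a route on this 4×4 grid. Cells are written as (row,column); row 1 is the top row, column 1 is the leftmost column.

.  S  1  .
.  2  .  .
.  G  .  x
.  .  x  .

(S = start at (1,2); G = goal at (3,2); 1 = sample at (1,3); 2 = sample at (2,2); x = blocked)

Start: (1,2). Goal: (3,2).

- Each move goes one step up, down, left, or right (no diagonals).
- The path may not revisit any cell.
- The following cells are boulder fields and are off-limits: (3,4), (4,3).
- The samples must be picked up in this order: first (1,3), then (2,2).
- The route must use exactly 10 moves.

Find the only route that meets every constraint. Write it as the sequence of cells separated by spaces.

(1,2) (1,3) (1,4) (2,4) (2,3) (2,2) (2,1) (3,1) (4,1) (4,2) (3,2)

The waypoints must appear in the order (1,3), (2,2), with no cell reused.
Route from (1,2): 2× right (reaching (1,4)), down to (2,4), 3× left (reaching (2,1)), 2× down (reaching (4,1)), right to (4,2), up to (3,2) — 10 moves in all.
Check: order respected (1 at step 1, 2 at step 5); 10 moves as required.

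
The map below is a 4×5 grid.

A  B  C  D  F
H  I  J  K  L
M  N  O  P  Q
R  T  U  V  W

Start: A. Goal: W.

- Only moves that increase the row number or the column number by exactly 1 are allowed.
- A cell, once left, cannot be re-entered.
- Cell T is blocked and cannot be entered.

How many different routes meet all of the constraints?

31

A right/down-only route from A to W makes exactly 3 down-moves and 4 right-moves in some order.
With no other constraints that would be C(7,3) = 35 routes.
Subtract routes through each blocked cell (inclusion–exclusion for overlaps): − through T: 4 → 31.
That gives 31 routes.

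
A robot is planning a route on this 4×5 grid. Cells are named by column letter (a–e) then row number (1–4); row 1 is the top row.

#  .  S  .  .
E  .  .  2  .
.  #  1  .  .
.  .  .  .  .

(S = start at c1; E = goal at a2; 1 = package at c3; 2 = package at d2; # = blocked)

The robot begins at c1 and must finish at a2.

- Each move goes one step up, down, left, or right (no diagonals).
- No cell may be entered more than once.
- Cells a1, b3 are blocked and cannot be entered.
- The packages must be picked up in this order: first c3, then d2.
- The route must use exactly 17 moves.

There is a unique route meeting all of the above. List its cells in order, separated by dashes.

The waypoints must appear in the order c3, d2, with no cell reused.
Route from c1: left to b1, down to b2, right to c2, down to c3, right to d3, 2× up (reaching d1), right to e1, 3× down (reaching e4), 4× left (reaching a4), 2× up (reaching a2) — 17 moves in all.
Check: order respected (1 at step 4, 2 at step 6); 17 moves as required.

c1 - b1 - b2 - c2 - c3 - d3 - d2 - d1 - e1 - e2 - e3 - e4 - d4 - c4 - b4 - a4 - a3 - a2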